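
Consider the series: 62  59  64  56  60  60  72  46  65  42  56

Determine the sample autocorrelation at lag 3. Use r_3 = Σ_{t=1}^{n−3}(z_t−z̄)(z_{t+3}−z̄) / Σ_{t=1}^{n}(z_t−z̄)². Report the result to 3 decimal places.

Mean z̄ = (62 + 59 + 64 + 56 + 60 + 60 + 72 + 46 + 65 + 42 + 56)/11 = 58.3636
Numerator Σ_{t=1}^{8}(z_t−z̄)(z_{t+3}−z̄) = -233.8512
Denominator Σ(z_t−z̄)² = 712.5455
r_3 = -233.8512 / 712.5455 = -0.328

-0.328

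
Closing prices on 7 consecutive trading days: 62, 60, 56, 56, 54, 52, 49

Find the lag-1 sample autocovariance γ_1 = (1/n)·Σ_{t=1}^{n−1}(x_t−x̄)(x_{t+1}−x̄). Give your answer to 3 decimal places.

Mean x̄ = (62 + 60 + 56 + 56 + 54 + 52 + 49)/7 = 55.5714
Σ_{t=1}^{6}(x_t−x̄)(x_{t+1}−x̄) = 58.9592
γ_1 = 58.9592 / 7 = 8.423

8.423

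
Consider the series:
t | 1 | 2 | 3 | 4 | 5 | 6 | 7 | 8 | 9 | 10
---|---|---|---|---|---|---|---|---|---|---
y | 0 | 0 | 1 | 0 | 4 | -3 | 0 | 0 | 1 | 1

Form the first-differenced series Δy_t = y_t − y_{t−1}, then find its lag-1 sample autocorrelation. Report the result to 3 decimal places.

First differences Δy: 0, 1, -1, 4, -7, 3, 0, 1, 0
Mean of differences = 0.1111
Numerator Σ(Δy_t−Δȳ)(Δy_{t+1}−Δȳ) = -54.1235
Denominator Σ(Δy_t−Δȳ)² = 76.8889
r_1(Δy) = -54.1235 / 76.8889 = -0.704

-0.704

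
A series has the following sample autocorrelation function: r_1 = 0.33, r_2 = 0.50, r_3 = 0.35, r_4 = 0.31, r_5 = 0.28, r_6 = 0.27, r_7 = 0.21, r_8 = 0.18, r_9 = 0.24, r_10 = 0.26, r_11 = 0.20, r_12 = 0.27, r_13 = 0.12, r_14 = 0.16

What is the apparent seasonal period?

The largest autocorrelation is r_2 = 0.50; the remaining lags stay at or below 0.35.
The dominant spike at lag 2 indicates a seasonal period of 2.

2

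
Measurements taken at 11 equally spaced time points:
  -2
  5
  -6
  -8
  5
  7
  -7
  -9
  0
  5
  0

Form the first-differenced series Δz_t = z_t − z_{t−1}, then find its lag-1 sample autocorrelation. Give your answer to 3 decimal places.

-0.078

First differences Δz: 7, -11, -2, 13, 2, -14, -2, 9, 5, -5
Mean of differences = 0.2000
Numerator Σ(Δz_t−Δz̄)(Δz_{t+1}−Δz̄) = -53.0400
Denominator Σ(Δz_t−Δz̄)² = 677.6000
r_1(Δz) = -53.0400 / 677.6000 = -0.078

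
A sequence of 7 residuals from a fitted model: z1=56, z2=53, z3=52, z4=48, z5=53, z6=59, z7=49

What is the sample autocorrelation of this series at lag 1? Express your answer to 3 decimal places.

-0.219

Mean z̄ = (56 + 53 + 52 + 48 + 53 + 59 + 49)/7 = 52.8571
Deviations from mean: 3.1429, 0.1429, -0.8571, -4.8571, 0.1429, 6.1429, -3.8571
Σ(z_t−z̄)(z_{t+1}−z̄) = (0.4490) + (-0.1224) + (4.1633) + (-0.6939) + (0.8776) + (-23.6939) = -19.0204
Denominator Σ(z_t−z̄)² = 86.8571
r_1 = -19.0204 / 86.8571 = -0.219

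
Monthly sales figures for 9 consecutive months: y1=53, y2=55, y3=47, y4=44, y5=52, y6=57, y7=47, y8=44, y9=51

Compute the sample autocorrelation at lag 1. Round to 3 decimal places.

0.062

Mean ȳ = (53 + 55 + 47 + 44 + 52 + 57 + 47 + 44 + 51)/9 = 50.0000
Numerator Σ_{t=1}^{8}(y_t−ȳ)(y_{t+1}−ȳ) = 11.0000
Denominator Σ(y_t−ȳ)² = 178.0000
r_1 = 11.0000 / 178.0000 = 0.062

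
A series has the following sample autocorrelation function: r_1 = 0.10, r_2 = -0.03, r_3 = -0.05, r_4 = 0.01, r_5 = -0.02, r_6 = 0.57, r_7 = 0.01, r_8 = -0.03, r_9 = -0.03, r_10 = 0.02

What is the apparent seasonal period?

6

The largest autocorrelation is r_6 = 0.57; the remaining lags stay at or below 0.10.
The dominant spike at lag 6 indicates a seasonal period of 6.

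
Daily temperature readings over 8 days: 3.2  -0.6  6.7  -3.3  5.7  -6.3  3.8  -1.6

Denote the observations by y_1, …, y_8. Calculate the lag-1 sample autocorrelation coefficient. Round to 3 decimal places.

Mean ȳ = (3.2 − 0.6 + 6.7 − 3.3 + 5.7 − 6.3 + 3.8 − 1.6)/8 = 0.9500
Deviations from mean: 2.2500, -1.5500, 5.7500, -4.2500, 4.7500, -7.2500, 2.8500, -2.5500
Σ(y_t−ȳ)(y_{t+1}−ȳ) = (-3.4875) + (-8.9125) + (-24.4375) + (-20.1875) + (-34.4375) + (-20.6625) + (-7.2675) = -119.3925
Denominator Σ(y_t−ȳ)² = 148.3400
r_1 = -119.3925 / 148.3400 = -0.805

-0.805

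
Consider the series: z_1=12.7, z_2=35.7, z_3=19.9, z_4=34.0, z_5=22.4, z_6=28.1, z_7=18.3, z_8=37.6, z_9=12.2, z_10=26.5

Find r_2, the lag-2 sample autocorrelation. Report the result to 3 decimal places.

0.480

Mean z̄ = (12.7 + 35.7 + 19.9 + 34.0 + 22.4 + 28.1 + 18.3 + 37.6 + 12.2 + 26.5)/10 = 24.7400
Numerator Σ_{t=1}^{8}(z_t−z̄)(z_{t+2}−z̄) = 363.8728
Denominator Σ(z_t−z̄)² = 758.2240
r_2 = 363.8728 / 758.2240 = 0.480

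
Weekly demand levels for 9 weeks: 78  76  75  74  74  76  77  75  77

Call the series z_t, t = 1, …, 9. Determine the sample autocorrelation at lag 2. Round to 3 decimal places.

-0.128

Mean z̄ = (78 + 76 + 75 + 74 + 74 + 76 + 77 + 75 + 77)/9 = 75.7778
Σ(z_t−z̄)(z_{t+2}−z̄) = (-1.7284) + (-0.3951) + (1.3827) + (-0.3951) + (-2.1728) + (-0.1728) + (1.4938) = -1.9877
Denominator Σ(z_t−z̄)² = 15.5556
r_2 = -1.9877 / 15.5556 = -0.128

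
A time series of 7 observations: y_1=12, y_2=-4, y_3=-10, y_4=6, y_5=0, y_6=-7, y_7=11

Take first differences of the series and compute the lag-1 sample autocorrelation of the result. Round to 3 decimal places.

-0.189

First differences Δy: -16, -6, 16, -6, -7, 18
Mean of differences = -0.1667
Numerator Σ(Δy_t−Δȳ)(Δy_{t+1}−Δȳ) = -180.5278
Denominator Σ(Δy_t−Δȳ)² = 956.8333
r_1(Δy) = -180.5278 / 956.8333 = -0.189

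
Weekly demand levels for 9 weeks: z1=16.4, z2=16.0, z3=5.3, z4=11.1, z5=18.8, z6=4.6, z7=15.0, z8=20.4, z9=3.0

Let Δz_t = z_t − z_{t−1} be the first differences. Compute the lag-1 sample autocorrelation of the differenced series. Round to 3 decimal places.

First differences Δz: -0.4, -10.7, 5.8, 7.7, -14.2, 10.4, 5.4, -17.4
Mean of differences = -1.6750
Numerator Σ(Δz_t−Δz̄)(Δz_{t+1}−Δz̄) = -303.3756
Denominator Σ(Δz_t−Δz̄)² = 826.8550
r_1(Δz) = -303.3756 / 826.8550 = -0.367

-0.367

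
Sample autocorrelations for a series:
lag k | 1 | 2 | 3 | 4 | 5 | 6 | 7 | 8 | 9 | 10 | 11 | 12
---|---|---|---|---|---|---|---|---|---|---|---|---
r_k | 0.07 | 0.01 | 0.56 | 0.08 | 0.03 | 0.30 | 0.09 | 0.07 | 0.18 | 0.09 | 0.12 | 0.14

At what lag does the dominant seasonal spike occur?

3

The largest autocorrelation is r_3 = 0.56, with weaker echoes at lags 6 (0.30) and 9 (0.18); the remaining lags stay at or below 0.14.
The dominant spike at lag 3 indicates a seasonal period of 3.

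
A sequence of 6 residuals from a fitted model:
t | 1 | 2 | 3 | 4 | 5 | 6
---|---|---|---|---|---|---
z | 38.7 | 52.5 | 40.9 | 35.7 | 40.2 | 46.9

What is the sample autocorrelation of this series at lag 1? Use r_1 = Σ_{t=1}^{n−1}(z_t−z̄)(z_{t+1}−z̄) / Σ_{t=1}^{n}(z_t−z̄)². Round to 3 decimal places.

Mean z̄ = (38.7 + 52.5 + 40.9 + 35.7 + 40.2 + 46.9)/6 = 42.4833
Numerator Σ_{t=1}^{5}(z_t−z̄)(z_{t+1}−z̄) = -37.6119
Denominator Σ(z_t−z̄)² = 187.8883
r_1 = -37.6119 / 187.8883 = -0.200

-0.200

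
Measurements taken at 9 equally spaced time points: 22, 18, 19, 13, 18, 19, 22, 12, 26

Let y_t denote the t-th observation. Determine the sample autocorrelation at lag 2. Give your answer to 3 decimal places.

Mean ȳ = (22 + 18 + 19 + 13 + 18 + 19 + 22 + 12 + 26)/9 = 18.7778
Numerator Σ_{t=1}^{7}(y_t−ȳ)(y_{t+2}−ȳ) = 23.0123
Denominator Σ(y_t−ȳ)² = 153.5556
r_2 = 23.0123 / 153.5556 = 0.150

0.150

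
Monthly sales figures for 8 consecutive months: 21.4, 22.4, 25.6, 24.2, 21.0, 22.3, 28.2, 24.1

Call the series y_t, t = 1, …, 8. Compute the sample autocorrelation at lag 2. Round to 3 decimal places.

-0.584

Mean ȳ = (21.4 + 22.4 + 25.6 + 24.2 + 21.0 + 22.3 + 28.2 + 24.1)/8 = 23.6500
Deviations from mean: -2.2500, -1.2500, 1.9500, 0.5500, -2.6500, -1.3500, 4.5500, 0.4500
Numerator Σ_{t=1}^{6}(y_t−ȳ)(y_{t+2}−ȳ) = -23.6500
Denominator Σ(y_t−ȳ)² = 40.4800
r_2 = -23.6500 / 40.4800 = -0.584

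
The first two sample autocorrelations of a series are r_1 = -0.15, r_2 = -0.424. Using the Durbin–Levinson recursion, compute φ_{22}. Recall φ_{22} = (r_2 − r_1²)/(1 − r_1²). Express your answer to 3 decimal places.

φ_{22} = (r_2 − r_1²) / (1 − r_1²)
r_1² = (-0.15)² = 0.0225
Numerator = -0.424 − 0.0225 = -0.4465; denominator = 1 − 0.0225 = 0.9775
φ_{22} = -0.4465 / 0.9775 = -0.457

-0.457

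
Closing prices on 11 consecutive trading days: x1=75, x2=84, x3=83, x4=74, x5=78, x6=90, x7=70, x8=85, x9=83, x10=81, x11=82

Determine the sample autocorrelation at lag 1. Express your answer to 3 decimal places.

Mean x̄ = (75 + 84 + 83 + 74 + 78 + 90 + 70 + 85 + 83 + 81 + 82)/11 = 80.4545
Numerator Σ_{t=1}^{10}(x_t−x̄)(x_{t+1}−x̄) = -167.8430
Denominator Σ(x_t−x̄)² = 326.7273
r_1 = -167.8430 / 326.7273 = -0.514

-0.514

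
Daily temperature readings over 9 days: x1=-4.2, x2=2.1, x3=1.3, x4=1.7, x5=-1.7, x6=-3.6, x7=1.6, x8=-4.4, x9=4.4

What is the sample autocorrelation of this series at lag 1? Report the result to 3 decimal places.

-0.408

Mean x̄ = (-4.2 + 2.1 + 1.3 + 1.7 − 1.7 − 3.6 + 1.6 − 4.4 + 4.4)/9 = -0.3111
Numerator Σ_{t=1}^{8}(x_t−x̄)(x_{t+1}−x̄) = -33.8401
Denominator Σ(x_t−x̄)² = 82.8889
r_1 = -33.8401 / 82.8889 = -0.408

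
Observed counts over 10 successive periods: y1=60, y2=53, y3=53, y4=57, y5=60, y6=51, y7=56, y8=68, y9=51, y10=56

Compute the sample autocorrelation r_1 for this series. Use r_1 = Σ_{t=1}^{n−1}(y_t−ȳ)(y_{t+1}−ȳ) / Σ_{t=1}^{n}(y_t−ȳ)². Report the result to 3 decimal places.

Mean ȳ = (60 + 53 + 53 + 57 + 60 + 51 + 56 + 68 + 51 + 56)/10 = 56.5000
Numerator Σ_{t=1}^{9}(y_t−ȳ)(y_{t+1}−ȳ) = -82.7500
Denominator Σ(y_t−ȳ)² = 242.5000
r_1 = -82.7500 / 242.5000 = -0.341

-0.341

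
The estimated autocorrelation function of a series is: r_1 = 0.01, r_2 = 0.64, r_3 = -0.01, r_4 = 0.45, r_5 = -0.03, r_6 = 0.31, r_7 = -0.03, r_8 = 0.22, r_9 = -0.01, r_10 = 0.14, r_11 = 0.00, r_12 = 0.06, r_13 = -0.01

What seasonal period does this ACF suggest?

The largest autocorrelation is r_2 = 0.64, with weaker echoes at lags 4 (0.45), 6 (0.31) and 8 (0.22); the remaining lags stay at or below 0.14.
The dominant spike at lag 2 indicates a seasonal period of 2.

2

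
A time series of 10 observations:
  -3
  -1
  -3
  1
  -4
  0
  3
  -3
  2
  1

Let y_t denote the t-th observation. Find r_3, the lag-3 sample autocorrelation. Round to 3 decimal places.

Mean ȳ = (-3 − 1 − 3 + 1 − 4 + 0 + 3 − 3 + 2 + 1)/10 = -0.7000
Σ(y_t−ȳ)(y_{t+3}−ȳ) = (-3.9100) + (0.9900) + (-1.6100) + (6.2900) + (7.5900) + (1.8900) + (6.2900) = 17.5300
Denominator Σ(y_t−ȳ)² = 54.1000
r_3 = 17.5300 / 54.1000 = 0.324

0.324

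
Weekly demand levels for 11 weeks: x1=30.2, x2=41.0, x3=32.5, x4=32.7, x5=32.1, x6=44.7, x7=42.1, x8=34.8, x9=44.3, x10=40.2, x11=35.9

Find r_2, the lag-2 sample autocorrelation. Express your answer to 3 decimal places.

Mean x̄ = (30.2 + 41.0 + 32.5 + 32.7 + 32.1 + 44.7 + 42.1 + 34.8 + 44.3 + 40.2 + 35.9)/11 = 37.3182
Numerator Σ_{t=1}^{9}(x_t−x̄)(x_{t+2}−x̄) = -18.9688
Denominator Σ(x_t−x̄)² = 278.7564
r_2 = -18.9688 / 278.7564 = -0.068

-0.068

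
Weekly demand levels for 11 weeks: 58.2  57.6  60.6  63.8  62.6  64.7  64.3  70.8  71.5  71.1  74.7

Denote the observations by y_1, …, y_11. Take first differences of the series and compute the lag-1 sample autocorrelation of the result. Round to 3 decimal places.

-0.446

First differences Δy: -0.6, 3.0, 3.2, -1.2, 2.1, -0.4, 6.5, 0.7, -0.4, 3.6
Mean of differences = 1.6500
Numerator Σ(Δy_t−Δȳ)(Δy_{t+1}−Δȳ) = -24.1675
Denominator Σ(Δy_t−Δȳ)² = 54.2450
r_1(Δy) = -24.1675 / 54.2450 = -0.446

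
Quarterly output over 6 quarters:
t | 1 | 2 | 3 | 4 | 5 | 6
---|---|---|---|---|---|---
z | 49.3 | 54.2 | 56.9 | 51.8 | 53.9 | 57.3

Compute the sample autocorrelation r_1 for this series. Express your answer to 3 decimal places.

-0.147

Mean z̄ = (49.3 + 54.2 + 56.9 + 51.8 + 53.9 + 57.3)/6 = 53.9000
Deviations from mean: -4.6000, 0.3000, 3.0000, -2.1000, 0.0000, 3.4000
Σ(z_t−z̄)(z_{t+1}−z̄) = (-1.3800) + (0.9000) + (-6.3000) + (0.0000) + (0.0000) = -6.7800
Denominator Σ(z_t−z̄)² = 46.2200
r_1 = -6.7800 / 46.2200 = -0.147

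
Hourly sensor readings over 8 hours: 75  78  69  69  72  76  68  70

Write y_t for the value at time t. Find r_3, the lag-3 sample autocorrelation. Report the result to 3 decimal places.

Mean ȳ = (75 + 78 + 69 + 69 + 72 + 76 + 68 + 70)/8 = 72.1250
Deviations from mean: 2.8750, 5.8750, -3.1250, -3.1250, -0.1250, 3.8750, -4.1250, -2.1250
Σ(y_t−ȳ)(y_{t+3}−ȳ) = (-8.9844) + (-0.7344) + (-12.1094) + (12.8906) + (0.2656) = -8.6719
Denominator Σ(y_t−ȳ)² = 98.8750
r_3 = -8.6719 / 98.8750 = -0.088

-0.088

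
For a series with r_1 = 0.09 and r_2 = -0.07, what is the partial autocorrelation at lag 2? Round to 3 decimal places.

φ_{22} = (r_2 − r_1²) / (1 − r_1²)
r_1² = (0.09)² = 0.0081
Numerator = -0.07 − 0.0081 = -0.0781; denominator = 1 − 0.0081 = 0.9919
φ_{22} = -0.0781 / 0.9919 = -0.079

-0.079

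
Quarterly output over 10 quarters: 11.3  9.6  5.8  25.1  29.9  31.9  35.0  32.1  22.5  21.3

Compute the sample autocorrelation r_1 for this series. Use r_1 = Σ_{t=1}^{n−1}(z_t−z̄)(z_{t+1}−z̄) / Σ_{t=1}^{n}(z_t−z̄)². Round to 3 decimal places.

0.663

Mean z̄ = (11.3 + 9.6 + 5.8 + 25.1 + 29.9 + 31.9 + 35.0 + 32.1 + 22.5 + 21.3)/10 = 22.4500
Numerator Σ_{t=1}^{9}(z_t−z̄)(z_{t+1}−z̄) = 643.3825
Denominator Σ(z_t−z̄)² = 970.4450
r_1 = 643.3825 / 970.4450 = 0.663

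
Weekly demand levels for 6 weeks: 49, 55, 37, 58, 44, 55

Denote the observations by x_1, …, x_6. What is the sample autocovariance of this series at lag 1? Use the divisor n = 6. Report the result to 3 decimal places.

Mean x̄ = (49 + 55 + 37 + 58 + 44 + 55)/6 = 49.6667
Deviations: -0.6667, 5.3333, -12.6667, 8.3333, -5.6667, 5.3333
Σ_{t=1}^{5}(x_t−x̄)(x_{t+1}−x̄) = -254.1111
γ_1 = -254.1111 / 6 = -42.352

-42.352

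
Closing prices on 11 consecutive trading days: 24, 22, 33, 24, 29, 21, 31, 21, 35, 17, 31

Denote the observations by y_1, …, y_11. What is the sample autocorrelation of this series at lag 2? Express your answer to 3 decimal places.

Mean ȳ = (24 + 22 + 33 + 24 + 29 + 21 + 31 + 21 + 35 + 17 + 31)/11 = 26.1818
Numerator Σ_{t=1}^{9}(y_t−ȳ)(y_{t+2}−ȳ) = 197.7521
Denominator Σ(y_t−ȳ)² = 343.6364
r_2 = 197.7521 / 343.6364 = 0.575

0.575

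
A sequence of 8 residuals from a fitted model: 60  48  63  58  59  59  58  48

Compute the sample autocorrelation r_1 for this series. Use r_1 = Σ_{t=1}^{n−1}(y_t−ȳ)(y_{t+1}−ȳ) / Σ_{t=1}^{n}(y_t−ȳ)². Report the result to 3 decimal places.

-0.347

Mean ȳ = (60 + 48 + 63 + 58 + 59 + 59 + 58 + 48)/8 = 56.6250
Deviations from mean: 3.3750, -8.6250, 6.3750, 1.3750, 2.3750, 2.3750, 1.3750, -8.6250
Σ(y_t−ȳ)(y_{t+1}−ȳ) = (-29.1094) + (-54.9844) + (8.7656) + (3.2656) + (5.6406) + (3.2656) + (-11.8594) = -75.0156
Denominator Σ(y_t−ȳ)² = 215.8750
r_1 = -75.0156 / 215.8750 = -0.347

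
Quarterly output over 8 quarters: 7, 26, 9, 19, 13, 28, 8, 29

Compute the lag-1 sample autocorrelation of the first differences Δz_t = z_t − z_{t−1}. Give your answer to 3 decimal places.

First differences Δz: 19, -17, 10, -6, 15, -20, 21
Mean of differences = 3.1429
Numerator Σ(Δz_t−Δz̄)(Δz_{t+1}−Δz̄) = -1316.3061
Denominator Σ(Δz_t−Δz̄)² = 1782.8571
r_1(Δz) = -1316.3061 / 1782.8571 = -0.738

-0.738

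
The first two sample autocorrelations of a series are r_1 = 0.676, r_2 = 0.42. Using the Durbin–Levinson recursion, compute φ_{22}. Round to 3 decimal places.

φ_{22} = (r_2 − r_1²) / (1 − r_1²)
r_1² = (0.676)² = 0.456976
Numerator = 0.42 − 0.4570 = -0.0370; denominator = 1 − 0.4570 = 0.5430
φ_{22} = -0.0370 / 0.5430 = -0.068

-0.068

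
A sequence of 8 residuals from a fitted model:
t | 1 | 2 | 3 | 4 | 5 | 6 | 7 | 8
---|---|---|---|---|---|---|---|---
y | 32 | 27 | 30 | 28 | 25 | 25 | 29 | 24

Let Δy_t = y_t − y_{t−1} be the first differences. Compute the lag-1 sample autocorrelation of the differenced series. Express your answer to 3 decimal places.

First differences Δy: -5, 3, -2, -3, 0, 4, -5
Mean of differences = -1.1429
Numerator Σ(Δy_t−Δȳ)(Δy_{t+1}−Δȳ) = -34.0204
Denominator Σ(Δy_t−Δȳ)² = 78.8571
r_1(Δy) = -34.0204 / 78.8571 = -0.431

-0.431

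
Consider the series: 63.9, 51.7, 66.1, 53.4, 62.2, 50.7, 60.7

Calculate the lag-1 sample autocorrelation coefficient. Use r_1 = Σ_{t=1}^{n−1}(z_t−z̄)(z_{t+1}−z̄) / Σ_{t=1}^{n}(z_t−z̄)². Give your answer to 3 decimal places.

-0.809

Mean z̄ = (63.9 + 51.7 + 66.1 + 53.4 + 62.2 + 50.7 + 60.7)/7 = 58.3857
Numerator Σ_{t=1}^{6}(z_t−z̄)(z_{t+1}−z̄) = -193.0231
Denominator Σ(z_t−z̄)² = 238.4486
r_1 = -193.0231 / 238.4486 = -0.809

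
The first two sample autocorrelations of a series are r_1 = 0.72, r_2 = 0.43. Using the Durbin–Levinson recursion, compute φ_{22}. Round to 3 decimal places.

-0.184

φ_{22} = (r_2 − r_1²) / (1 − r_1²)
r_1² = (0.72)² = 0.5184
Numerator = 0.43 − 0.5184 = -0.0884; denominator = 1 − 0.5184 = 0.4816
φ_{22} = -0.0884 / 0.4816 = -0.184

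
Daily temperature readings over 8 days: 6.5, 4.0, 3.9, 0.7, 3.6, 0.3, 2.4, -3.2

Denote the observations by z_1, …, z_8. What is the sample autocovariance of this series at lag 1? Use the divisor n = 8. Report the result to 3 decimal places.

0.237

Mean z̄ = (6.5 + 4.0 + 3.9 + 0.7 + 3.6 + 0.3 + 2.4 − 3.2)/8 = 2.2750
Deviations: 4.2250, 1.7250, 1.6250, -1.5750, 1.3250, -1.9750, 0.1250, -5.4750
Σ_{t=1}^{7}(z_t−z̄)(z_{t+1}−z̄) = 1.8969
γ_1 = 1.8969 / 8 = 0.237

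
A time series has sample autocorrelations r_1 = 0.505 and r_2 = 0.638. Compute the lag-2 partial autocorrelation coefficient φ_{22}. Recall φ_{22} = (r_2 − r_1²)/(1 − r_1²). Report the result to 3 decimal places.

0.514

φ_{22} = (r_2 − r_1²) / (1 − r_1²)
r_1² = (0.505)² = 0.255025
Numerator = 0.638 − 0.2550 = 0.3830; denominator = 1 − 0.2550 = 0.7450
φ_{22} = 0.3830 / 0.7450 = 0.514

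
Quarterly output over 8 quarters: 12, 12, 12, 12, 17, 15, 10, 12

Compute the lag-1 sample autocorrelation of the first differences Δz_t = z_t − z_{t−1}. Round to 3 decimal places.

-0.172

First differences Δz: 0, 0, 0, 5, -2, -5, 2
Mean of differences = 0.0000
Numerator Σ(Δz_t−Δz̄)(Δz_{t+1}−Δz̄) = -10.0000
Denominator Σ(Δz_t−Δz̄)² = 58.0000
r_1(Δz) = -10.0000 / 58.0000 = -0.172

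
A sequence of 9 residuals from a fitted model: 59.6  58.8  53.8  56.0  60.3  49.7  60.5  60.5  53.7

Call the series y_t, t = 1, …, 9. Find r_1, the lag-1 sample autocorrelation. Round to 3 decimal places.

-0.415

Mean ȳ = (59.6 + 58.8 + 53.8 + 56.0 + 60.3 + 49.7 + 60.5 + 60.5 + 53.7)/9 = 56.9889
Numerator Σ_{t=1}^{8}(y_t−ȳ)(y_{t+1}−ȳ) = -50.1135
Denominator Σ(y_t−ȳ)² = 120.8089
r_1 = -50.1135 / 120.8089 = -0.415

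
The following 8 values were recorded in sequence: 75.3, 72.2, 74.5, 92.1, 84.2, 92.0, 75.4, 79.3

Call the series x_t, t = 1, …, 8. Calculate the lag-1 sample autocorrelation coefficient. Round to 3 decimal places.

Mean x̄ = (75.3 + 72.2 + 74.5 + 92.1 + 84.2 + 92.0 + 75.4 + 79.3)/8 = 80.6250
Σ(x_t−x̄)(x_{t+1}−x̄) = (44.8631) + (51.6031) + (-70.2844) + (41.0231) + (40.6656) + (-59.4344) + (6.9231) = 55.3594
Denominator Σ(x_t−x̄)² = 439.7550
r_1 = 55.3594 / 439.7550 = 0.126

0.126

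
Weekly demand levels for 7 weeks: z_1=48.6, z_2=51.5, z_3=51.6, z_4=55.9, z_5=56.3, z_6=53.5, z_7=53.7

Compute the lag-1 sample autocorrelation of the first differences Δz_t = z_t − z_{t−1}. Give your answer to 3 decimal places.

First differences Δz: 2.9, 0.1, 4.3, 0.4, -2.8, 0.2
Mean of differences = 0.8500
Numerator Σ(Δz_t−Δz̄)(Δz_{t+1}−Δz̄) = -1.6625
Denominator Σ(Δz_t−Δz̄)² = 30.6150
r_1(Δz) = -1.6625 / 30.6150 = -0.054

-0.054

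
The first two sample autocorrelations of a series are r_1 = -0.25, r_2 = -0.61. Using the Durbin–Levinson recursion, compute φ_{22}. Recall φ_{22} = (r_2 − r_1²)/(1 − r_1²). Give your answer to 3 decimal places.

-0.717

φ_{22} = (r_2 − r_1²) / (1 − r_1²)
r_1² = (-0.25)² = 0.0625
Numerator = -0.61 − 0.0625 = -0.6725; denominator = 1 − 0.0625 = 0.9375
φ_{22} = -0.6725 / 0.9375 = -0.717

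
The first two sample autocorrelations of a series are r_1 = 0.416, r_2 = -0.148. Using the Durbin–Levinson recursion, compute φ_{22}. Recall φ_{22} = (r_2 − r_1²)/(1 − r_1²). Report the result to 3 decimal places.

-0.388

φ_{22} = (r_2 − r_1²) / (1 − r_1²)
r_1² = (0.416)² = 0.173056
Numerator = -0.148 − 0.1731 = -0.3211; denominator = 1 − 0.1731 = 0.8269
φ_{22} = -0.3211 / 0.8269 = -0.388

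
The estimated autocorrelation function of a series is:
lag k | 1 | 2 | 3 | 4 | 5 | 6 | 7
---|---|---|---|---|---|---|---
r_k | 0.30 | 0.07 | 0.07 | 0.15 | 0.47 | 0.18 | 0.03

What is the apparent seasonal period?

5

The largest autocorrelation is r_5 = 0.47; the remaining lags stay at or below 0.30. The elevated value at lag 1 (0.30), dropping to 0.07 at lag 2, reflects decaying short-term dependence rather than seasonality.
The dominant spike at lag 5 indicates a seasonal period of 5.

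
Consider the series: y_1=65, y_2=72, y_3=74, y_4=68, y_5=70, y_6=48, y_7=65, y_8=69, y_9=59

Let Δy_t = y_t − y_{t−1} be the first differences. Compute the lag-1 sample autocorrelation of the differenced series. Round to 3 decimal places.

-0.412

First differences Δy: 7, 2, -6, 2, -22, 17, 4, -10
Mean of differences = -0.7500
Numerator Σ(Δy_t−Δȳ)(Δy_{t+1}−Δȳ) = -402.8125
Denominator Σ(Δy_t−Δȳ)² = 977.5000
r_1(Δy) = -402.8125 / 977.5000 = -0.412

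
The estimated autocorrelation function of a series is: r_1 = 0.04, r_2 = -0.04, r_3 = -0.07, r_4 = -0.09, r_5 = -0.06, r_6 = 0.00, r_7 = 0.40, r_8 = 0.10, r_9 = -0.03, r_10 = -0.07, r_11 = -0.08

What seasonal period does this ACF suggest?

7

The largest autocorrelation is r_7 = 0.40; the remaining lags stay at or below 0.10.
The dominant spike at lag 7 indicates a seasonal period of 7.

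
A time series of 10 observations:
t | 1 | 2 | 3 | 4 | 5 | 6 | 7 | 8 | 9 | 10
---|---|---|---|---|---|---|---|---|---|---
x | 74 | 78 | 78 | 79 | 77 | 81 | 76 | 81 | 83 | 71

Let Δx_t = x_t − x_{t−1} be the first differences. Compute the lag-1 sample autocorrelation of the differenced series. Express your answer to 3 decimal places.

First differences Δx: 4, 0, 1, -2, 4, -5, 5, 2, -12
Mean of differences = -0.3333
Numerator Σ(Δx_t−Δx̄)(Δx_{t+1}−Δx̄) = -67.4444
Denominator Σ(Δx_t−Δx̄)² = 234.0000
r_1(Δx) = -67.4444 / 234.0000 = -0.288

-0.288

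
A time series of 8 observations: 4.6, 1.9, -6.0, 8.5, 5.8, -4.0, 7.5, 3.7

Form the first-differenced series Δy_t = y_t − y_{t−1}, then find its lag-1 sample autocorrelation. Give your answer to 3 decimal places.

First differences Δy: -2.7, -7.9, 14.5, -2.7, -9.8, 11.5, -3.8
Mean of differences = -0.1286
Numerator Σ(Δy_t−Δȳ)(Δy_{t+1}−Δȳ) = -261.6065
Denominator Σ(Δy_t−Δȳ)² = 529.8543
r_1(Δy) = -261.6065 / 529.8543 = -0.494

-0.494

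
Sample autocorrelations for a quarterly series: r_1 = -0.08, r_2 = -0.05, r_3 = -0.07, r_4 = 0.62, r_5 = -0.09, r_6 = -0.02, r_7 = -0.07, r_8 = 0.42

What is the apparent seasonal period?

The largest autocorrelation is r_4 = 0.62, with a weaker echo at lag 8 (0.42); the remaining lags stay at or below -0.02.
The dominant spike at lag 4 indicates a seasonal period of 4.

4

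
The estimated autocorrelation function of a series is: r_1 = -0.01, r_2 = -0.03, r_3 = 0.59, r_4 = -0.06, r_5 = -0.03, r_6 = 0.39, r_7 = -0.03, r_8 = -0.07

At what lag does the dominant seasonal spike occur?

The largest autocorrelation is r_3 = 0.59, with a weaker echo at lag 6 (0.39); the remaining lags stay at or below -0.01.
The dominant spike at lag 3 indicates a seasonal period of 3.

3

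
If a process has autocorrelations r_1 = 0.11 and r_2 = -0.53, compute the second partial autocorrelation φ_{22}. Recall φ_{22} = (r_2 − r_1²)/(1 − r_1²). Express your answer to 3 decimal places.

φ_{22} = (r_2 − r_1²) / (1 − r_1²)
r_1² = (0.11)² = 0.0121
Numerator = -0.53 − 0.0121 = -0.5421; denominator = 1 − 0.0121 = 0.9879
φ_{22} = -0.5421 / 0.9879 = -0.549

-0.549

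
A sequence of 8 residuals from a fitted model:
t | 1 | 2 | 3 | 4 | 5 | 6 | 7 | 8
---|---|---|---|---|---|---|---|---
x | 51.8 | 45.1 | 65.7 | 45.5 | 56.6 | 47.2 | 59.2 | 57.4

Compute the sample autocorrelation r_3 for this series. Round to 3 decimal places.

-0.320

Mean x̄ = (51.8 + 45.1 + 65.7 + 45.5 + 56.6 + 47.2 + 59.2 + 57.4)/8 = 53.5625
Deviations from mean: -1.7625, -8.4625, 12.1375, -8.0625, 3.0375, -6.3625, 5.6375, 3.8375
Σ(x_t−x̄)(x_{t+3}−x̄) = (14.2102) + (-25.7048) + (-77.2248) + (-45.4523) + (11.6564) = -122.5155
Denominator Σ(x_t−x̄)² = 383.2588
r_3 = -122.5155 / 383.2588 = -0.320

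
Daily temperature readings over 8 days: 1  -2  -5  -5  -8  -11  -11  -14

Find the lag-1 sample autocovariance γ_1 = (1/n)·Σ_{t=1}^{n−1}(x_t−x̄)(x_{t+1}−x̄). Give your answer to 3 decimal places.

Mean x̄ = (1 − 2 − 5 − 5 − 8 − 11 − 11 − 14)/8 = -6.8750
Deviations: 7.8750, 4.8750, 1.8750, 1.8750, -1.1250, -4.1250, -4.1250, -7.1250
Σ_{t=1}^{7}(x_t−x̄)(x_{t+1}−x̄) = 99.9844
γ_1 = 99.9844 / 8 = 12.498

12.498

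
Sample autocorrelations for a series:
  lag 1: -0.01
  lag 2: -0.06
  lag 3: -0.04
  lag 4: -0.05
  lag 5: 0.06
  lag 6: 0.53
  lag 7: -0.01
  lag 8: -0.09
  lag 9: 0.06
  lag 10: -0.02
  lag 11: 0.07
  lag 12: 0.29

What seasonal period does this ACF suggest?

The largest autocorrelation is r_6 = 0.53, with a weaker echo at lag 12 (0.29); the remaining lags stay at or below 0.07.
The dominant spike at lag 6 indicates a seasonal period of 6.

6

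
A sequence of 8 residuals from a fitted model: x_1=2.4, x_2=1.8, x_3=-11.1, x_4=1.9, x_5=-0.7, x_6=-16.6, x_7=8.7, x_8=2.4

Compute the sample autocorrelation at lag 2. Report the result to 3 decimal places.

-0.280

Mean x̄ = (2.4 + 1.8 − 11.1 + 1.9 − 0.7 − 16.6 + 8.7 + 2.4)/8 = -1.4000
Deviations from mean: 3.8000, 3.2000, -9.7000, 3.3000, 0.7000, -15.2000, 10.1000, 3.8000
Σ(x_t−x̄)(x_{t+2}−x̄) = (-36.8600) + (10.5600) + (-6.7900) + (-50.1600) + (7.0700) + (-57.7600) = -133.9400
Denominator Σ(x_t−x̄)² = 477.6400
r_2 = -133.9400 / 477.6400 = -0.280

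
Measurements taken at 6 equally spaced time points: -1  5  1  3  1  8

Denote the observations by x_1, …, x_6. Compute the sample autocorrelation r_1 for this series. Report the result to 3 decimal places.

-0.423

Mean x̄ = (-1 + 5 + 1 + 3 + 1 + 8)/6 = 2.8333
Numerator Σ_{t=1}^{5}(x_t−x̄)(x_{t+1}−x̄) = -22.3611
Denominator Σ(x_t−x̄)² = 52.8333
r_1 = -22.3611 / 52.8333 = -0.423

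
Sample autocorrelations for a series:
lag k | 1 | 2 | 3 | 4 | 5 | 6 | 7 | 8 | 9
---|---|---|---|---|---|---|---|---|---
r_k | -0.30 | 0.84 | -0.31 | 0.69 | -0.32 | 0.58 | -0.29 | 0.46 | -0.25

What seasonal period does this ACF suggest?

The largest autocorrelation is r_2 = 0.84, with weaker echoes at lags 4 (0.69), 6 (0.58) and 8 (0.46); the remaining lags stay at or below -0.25.
The dominant spike at lag 2 indicates a seasonal period of 2.

2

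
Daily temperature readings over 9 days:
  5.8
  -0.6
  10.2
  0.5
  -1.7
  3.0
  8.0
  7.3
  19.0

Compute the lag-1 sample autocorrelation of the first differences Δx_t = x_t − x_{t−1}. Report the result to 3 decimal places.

-0.398

First differences Δx: -6.4, 10.8, -9.7, -2.2, 4.7, 5.0, -0.7, 11.7
Mean of differences = 1.6500
Numerator Σ(Δx_t−Δx̄)(Δx_{t+1}−Δx̄) = -166.8275
Denominator Σ(Δx_t−Δx̄)² = 419.2200
r_1(Δx) = -166.8275 / 419.2200 = -0.398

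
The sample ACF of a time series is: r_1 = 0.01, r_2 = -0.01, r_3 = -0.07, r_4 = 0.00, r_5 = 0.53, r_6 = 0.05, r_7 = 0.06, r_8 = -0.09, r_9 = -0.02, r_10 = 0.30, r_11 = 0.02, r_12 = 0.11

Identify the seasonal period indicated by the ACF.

5

The largest autocorrelation is r_5 = 0.53, with a weaker echo at lag 10 (0.30); the remaining lags stay at or below 0.11.
The dominant spike at lag 5 indicates a seasonal period of 5.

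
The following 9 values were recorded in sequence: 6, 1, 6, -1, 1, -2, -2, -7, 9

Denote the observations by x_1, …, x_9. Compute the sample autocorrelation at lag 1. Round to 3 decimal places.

-0.193

Mean x̄ = (6 + 1 + 6 − 1 + 1 − 2 − 2 − 7 + 9)/9 = 1.2222
Numerator Σ_{t=1}^{8}(x_t−x̄)(x_{t+1}−x̄) = -38.6049
Denominator Σ(x_t−x̄)² = 199.5556
r_1 = -38.6049 / 199.5556 = -0.193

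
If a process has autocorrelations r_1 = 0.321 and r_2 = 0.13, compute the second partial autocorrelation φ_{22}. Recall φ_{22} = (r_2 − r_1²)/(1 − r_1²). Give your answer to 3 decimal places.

0.030

φ_{22} = (r_2 − r_1²) / (1 − r_1²)
r_1² = (0.321)² = 0.103041
Numerator = 0.13 − 0.1030 = 0.0270; denominator = 1 − 0.1030 = 0.8970
φ_{22} = 0.0270 / 0.8970 = 0.030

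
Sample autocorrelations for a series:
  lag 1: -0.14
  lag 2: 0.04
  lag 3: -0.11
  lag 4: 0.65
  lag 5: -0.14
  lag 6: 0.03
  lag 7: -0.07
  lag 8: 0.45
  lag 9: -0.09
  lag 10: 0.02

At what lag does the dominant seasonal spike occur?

The largest autocorrelation is r_4 = 0.65, with a weaker echo at lag 8 (0.45); the remaining lags stay at or below 0.04.
The dominant spike at lag 4 indicates a seasonal period of 4.

4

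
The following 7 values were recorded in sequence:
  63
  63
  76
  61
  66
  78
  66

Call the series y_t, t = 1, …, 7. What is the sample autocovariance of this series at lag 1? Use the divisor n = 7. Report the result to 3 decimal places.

-13.638

Mean ȳ = (63 + 63 + 76 + 61 + 66 + 78 + 66)/7 = 67.5714
Σ_{t=1}^{6}(y_t−ȳ)(y_{t+1}−ȳ) = -95.4694
γ_1 = -95.4694 / 7 = -13.638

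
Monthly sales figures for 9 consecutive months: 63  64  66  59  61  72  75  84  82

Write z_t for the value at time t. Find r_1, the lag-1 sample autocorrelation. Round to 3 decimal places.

Mean z̄ = (63 + 64 + 66 + 59 + 61 + 72 + 75 + 84 + 82)/9 = 69.5556
Numerator Σ_{t=1}^{8}(z_t−z̄)(z_{t+1}−z̄) = 434.8025
Denominator Σ(z_t−z̄)² = 670.2222
r_1 = 434.8025 / 670.2222 = 0.649

0.649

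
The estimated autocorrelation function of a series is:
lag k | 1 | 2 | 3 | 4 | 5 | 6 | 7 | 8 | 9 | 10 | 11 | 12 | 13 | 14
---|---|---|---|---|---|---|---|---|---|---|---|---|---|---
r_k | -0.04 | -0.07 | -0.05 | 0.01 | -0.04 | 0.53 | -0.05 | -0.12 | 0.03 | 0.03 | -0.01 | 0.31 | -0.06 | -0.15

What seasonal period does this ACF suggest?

6

The largest autocorrelation is r_6 = 0.53, with a weaker echo at lag 12 (0.31); the remaining lags stay at or below 0.03.
The dominant spike at lag 6 indicates a seasonal period of 6.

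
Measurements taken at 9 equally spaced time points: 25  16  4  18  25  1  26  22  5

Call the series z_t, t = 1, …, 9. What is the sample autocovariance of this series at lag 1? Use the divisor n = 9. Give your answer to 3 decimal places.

Mean z̄ = (25 + 16 + 4 + 18 + 25 + 1 + 26 + 22 + 5)/9 = 15.7778
Σ_{t=1}^{8}(z_t−z̄)(z_{t+1}−z̄) = -297.0494
γ_1 = -297.0494 / 9 = -33.005

-33.005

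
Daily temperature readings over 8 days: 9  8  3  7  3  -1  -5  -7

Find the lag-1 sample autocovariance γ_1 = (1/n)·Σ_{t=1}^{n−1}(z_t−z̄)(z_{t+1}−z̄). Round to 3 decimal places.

Mean z̄ = (9 + 8 + 3 + 7 + 3 − 1 − 5 − 7)/8 = 2.1250
Σ_{t=1}^{7}(z_t−z̄)(z_{t+1}−z̄) = 138.6094
γ_1 = 138.6094 / 8 = 17.326

17.326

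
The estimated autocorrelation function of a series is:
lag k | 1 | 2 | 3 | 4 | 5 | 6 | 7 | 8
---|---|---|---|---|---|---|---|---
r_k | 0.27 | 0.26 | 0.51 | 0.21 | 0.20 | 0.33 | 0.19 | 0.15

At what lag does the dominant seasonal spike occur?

The largest autocorrelation is r_3 = 0.51, with a weaker echo at lag 6 (0.33); the remaining lags stay at or below 0.27. The elevated value at lag 1 (0.27), dropping to 0.26 at lag 2, reflects decaying short-term dependence rather than seasonality.
The dominant spike at lag 3 indicates a seasonal period of 3.

3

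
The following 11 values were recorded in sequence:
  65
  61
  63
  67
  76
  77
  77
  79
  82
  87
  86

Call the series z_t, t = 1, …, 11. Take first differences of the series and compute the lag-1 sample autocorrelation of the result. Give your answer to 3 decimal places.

0.018

First differences Δz: -4, 2, 4, 9, 1, 0, 2, 3, 5, -1
Mean of differences = 2.1000
Numerator Σ(Δz_t−Δz̄)(Δz_{t+1}−Δz̄) = 1.9900
Denominator Σ(Δz_t−Δz̄)² = 112.9000
r_1(Δz) = 1.9900 / 112.9000 = 0.018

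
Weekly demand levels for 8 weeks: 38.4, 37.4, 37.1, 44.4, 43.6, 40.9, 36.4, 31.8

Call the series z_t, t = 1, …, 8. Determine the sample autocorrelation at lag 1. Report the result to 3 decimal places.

0.358

Mean z̄ = (38.4 + 37.4 + 37.1 + 44.4 + 43.6 + 40.9 + 36.4 + 31.8)/8 = 38.7500
Numerator Σ_{t=1}^{7}(z_t−z̄)(z_{t+1}−z̄) = 42.4875
Denominator Σ(z_t−z̄)² = 118.5600
r_1 = 42.4875 / 118.5600 = 0.358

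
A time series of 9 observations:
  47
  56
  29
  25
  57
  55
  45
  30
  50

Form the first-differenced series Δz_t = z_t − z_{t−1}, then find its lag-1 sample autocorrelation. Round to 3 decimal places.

-0.174

First differences Δz: 9, -27, -4, 32, -2, -10, -15, 20
Mean of differences = 0.3750
Numerator Σ(Δz_t−Δz̄)(Δz_{t+1}−Δz̄) = -447.3906
Denominator Σ(Δz_t−Δz̄)² = 2577.8750
r_1(Δz) = -447.3906 / 2577.8750 = -0.174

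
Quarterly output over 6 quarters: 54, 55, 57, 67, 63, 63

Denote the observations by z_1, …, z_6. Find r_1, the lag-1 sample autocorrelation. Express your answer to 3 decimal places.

0.397

Mean z̄ = (54 + 55 + 57 + 67 + 63 + 63)/6 = 59.8333
Deviations from mean: -5.8333, -4.8333, -2.8333, 7.1667, 3.1667, 3.1667
Σ(z_t−z̄)(z_{t+1}−z̄) = (28.1944) + (13.6944) + (-20.3056) + (22.6944) + (10.0278) = 54.3056
Denominator Σ(z_t−z̄)² = 136.8333
r_1 = 54.3056 / 136.8333 = 0.397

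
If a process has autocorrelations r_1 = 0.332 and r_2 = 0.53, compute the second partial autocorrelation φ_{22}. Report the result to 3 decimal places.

0.472

φ_{22} = (r_2 − r_1²) / (1 − r_1²)
r_1² = (0.332)² = 0.110224
Numerator = 0.53 − 0.1102 = 0.4198; denominator = 1 − 0.1102 = 0.8898
φ_{22} = 0.4198 / 0.8898 = 0.472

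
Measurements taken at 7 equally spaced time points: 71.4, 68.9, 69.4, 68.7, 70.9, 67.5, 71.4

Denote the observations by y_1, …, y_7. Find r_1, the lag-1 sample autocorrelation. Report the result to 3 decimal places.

-0.600

Mean ȳ = (71.4 + 68.9 + 69.4 + 68.7 + 70.9 + 67.5 + 71.4)/7 = 69.7429
Σ(y_t−ȳ)(y_{t+1}−ȳ) = (-1.3967) + (0.2890) + (0.3576) + (-1.2067) + (-2.5953) + (-3.7167) = -8.2690
Denominator Σ(y_t−ȳ)² = 13.7771
r_1 = -8.2690 / 13.7771 = -0.600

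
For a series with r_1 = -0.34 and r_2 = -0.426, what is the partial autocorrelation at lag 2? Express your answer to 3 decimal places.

φ_{22} = (r_2 − r_1²) / (1 − r_1²)
r_1² = (-0.34)² = 0.1156
Numerator = -0.426 − 0.1156 = -0.5416; denominator = 1 − 0.1156 = 0.8844
φ_{22} = -0.5416 / 0.8844 = -0.612

-0.612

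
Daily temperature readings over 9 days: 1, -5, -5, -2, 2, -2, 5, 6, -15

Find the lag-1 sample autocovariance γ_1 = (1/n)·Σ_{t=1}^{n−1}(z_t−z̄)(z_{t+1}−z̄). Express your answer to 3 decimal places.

-5.827

Mean z̄ = (1 − 5 − 5 − 2 + 2 − 2 + 5 + 6 − 15)/9 = -1.6667
Σ_{t=1}^{8}(z_t−z̄)(z_{t+1}−z̄) = -52.4444
γ_1 = -52.4444 / 9 = -5.827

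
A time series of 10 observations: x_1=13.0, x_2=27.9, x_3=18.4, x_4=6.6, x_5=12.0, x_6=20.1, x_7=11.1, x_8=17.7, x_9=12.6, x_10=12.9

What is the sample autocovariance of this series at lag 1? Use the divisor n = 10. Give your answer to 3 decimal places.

Mean x̄ = (13.0 + 27.9 + 18.4 + 6.6 + 12.0 + 20.1 + 11.1 + 17.7 + 12.6 + 12.9)/10 = 15.2300
Σ_{t=1}^{9}(x_t−x̄)(x_{t+1}−x̄) = -33.9849
γ_1 = -33.9849 / 10 = -3.398

-3.398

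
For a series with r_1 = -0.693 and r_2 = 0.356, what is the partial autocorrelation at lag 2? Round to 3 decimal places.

-0.239

φ_{22} = (r_2 − r_1²) / (1 − r_1²)
r_1² = (-0.693)² = 0.480249
Numerator = 0.356 − 0.4802 = -0.1242; denominator = 1 − 0.4802 = 0.5198
φ_{22} = -0.1242 / 0.5198 = -0.239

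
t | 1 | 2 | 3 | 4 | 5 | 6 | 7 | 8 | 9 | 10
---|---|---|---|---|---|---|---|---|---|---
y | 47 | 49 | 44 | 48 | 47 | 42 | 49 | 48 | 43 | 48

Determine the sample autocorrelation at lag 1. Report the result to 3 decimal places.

Mean ȳ = (47 + 49 + 44 + 48 + 47 + 42 + 49 + 48 + 43 + 48)/10 = 46.5000
Numerator Σ_{t=1}^{9}(y_t−ȳ)(y_{t+1}−ȳ) = -28.2500
Denominator Σ(y_t−ȳ)² = 58.5000
r_1 = -28.2500 / 58.5000 = -0.483

-0.483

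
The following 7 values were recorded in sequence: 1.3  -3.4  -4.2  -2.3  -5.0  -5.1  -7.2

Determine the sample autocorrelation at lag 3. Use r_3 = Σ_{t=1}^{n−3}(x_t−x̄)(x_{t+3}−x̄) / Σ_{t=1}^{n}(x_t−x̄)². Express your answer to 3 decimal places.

Mean x̄ = (1.3 − 3.4 − 4.2 − 2.3 − 5.0 − 5.1 − 7.2)/7 = -3.7000
Σ(x_t−x̄)(x_{t+3}−x̄) = (7.0000) + (-0.3900) + (0.7000) + (-4.9000) = 2.4100
Denominator Σ(x_t−x̄)² = 43.2000
r_3 = 2.4100 / 43.2000 = 0.056

0.056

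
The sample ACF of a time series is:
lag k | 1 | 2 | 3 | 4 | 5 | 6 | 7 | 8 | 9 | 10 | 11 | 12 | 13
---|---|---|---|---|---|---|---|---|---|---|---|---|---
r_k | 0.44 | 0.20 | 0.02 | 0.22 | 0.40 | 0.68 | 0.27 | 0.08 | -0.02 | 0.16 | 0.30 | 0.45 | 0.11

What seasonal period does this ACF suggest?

The largest autocorrelation is r_6 = 0.68, with a weaker echo at lag 12 (0.45); the remaining lags stay at or below 0.44. The elevated value at lag 1 (0.44), dropping to 0.20 at lag 2, reflects decaying short-term dependence rather than seasonality.
The dominant spike at lag 6 indicates a seasonal period of 6.

6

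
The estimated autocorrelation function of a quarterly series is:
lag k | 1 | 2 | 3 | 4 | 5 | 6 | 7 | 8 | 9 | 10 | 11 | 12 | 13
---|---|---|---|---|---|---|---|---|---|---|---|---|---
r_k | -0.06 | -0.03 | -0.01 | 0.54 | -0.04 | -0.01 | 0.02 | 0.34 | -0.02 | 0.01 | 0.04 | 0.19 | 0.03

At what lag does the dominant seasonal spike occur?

4

The largest autocorrelation is r_4 = 0.54, with weaker echoes at lags 8 (0.34) and 12 (0.19); the remaining lags stay at or below 0.04.
The dominant spike at lag 4 indicates a seasonal period of 4.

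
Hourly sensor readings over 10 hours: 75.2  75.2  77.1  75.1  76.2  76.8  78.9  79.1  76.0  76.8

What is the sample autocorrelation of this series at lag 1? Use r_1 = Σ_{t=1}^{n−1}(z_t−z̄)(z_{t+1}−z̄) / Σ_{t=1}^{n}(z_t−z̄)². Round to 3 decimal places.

Mean z̄ = (75.2 + 75.2 + 77.1 + 75.1 + 76.2 + 76.8 + 78.9 + 79.1 + 76.0 + 76.8)/10 = 76.6400
Numerator Σ_{t=1}^{9}(z_t−z̄)(z_{t+1}−z̄) = 5.5544
Denominator Σ(z_t−z̄)² = 18.5440
r_1 = 5.5544 / 18.5440 = 0.300

0.300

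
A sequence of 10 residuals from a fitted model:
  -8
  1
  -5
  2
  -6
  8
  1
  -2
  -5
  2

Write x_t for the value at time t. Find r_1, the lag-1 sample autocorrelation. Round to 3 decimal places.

-0.401

Mean x̄ = (-8 + 1 − 5 + 2 − 6 + 8 + 1 − 2 − 5 + 2)/10 = -1.2000
Numerator Σ_{t=1}^{9}(x_t−x̄)(x_{t+1}−x̄) = -85.6400
Denominator Σ(x_t−x̄)² = 213.6000
r_1 = -85.6400 / 213.6000 = -0.401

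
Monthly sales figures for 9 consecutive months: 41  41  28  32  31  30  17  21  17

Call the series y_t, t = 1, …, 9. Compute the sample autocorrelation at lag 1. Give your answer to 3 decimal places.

0.483

Mean ȳ = (41 + 41 + 28 + 32 + 31 + 30 + 17 + 21 + 17)/9 = 28.6667
Numerator Σ_{t=1}^{8}(y_t−ȳ)(y_{t+1}−ȳ) = 315.8889
Denominator Σ(y_t−ȳ)² = 654.0000
r_1 = 315.8889 / 654.0000 = 0.483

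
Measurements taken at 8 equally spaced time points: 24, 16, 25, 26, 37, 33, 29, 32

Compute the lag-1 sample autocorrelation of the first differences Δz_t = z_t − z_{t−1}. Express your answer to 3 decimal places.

-0.362

First differences Δz: -8, 9, 1, 11, -4, -4, 3
Mean of differences = 1.1429
Numerator Σ(Δz_t−Δz̄)(Δz_{t+1}−Δz̄) = -108.1633
Denominator Σ(Δz_t−Δz̄)² = 298.8571
r_1(Δz) = -108.1633 / 298.8571 = -0.362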